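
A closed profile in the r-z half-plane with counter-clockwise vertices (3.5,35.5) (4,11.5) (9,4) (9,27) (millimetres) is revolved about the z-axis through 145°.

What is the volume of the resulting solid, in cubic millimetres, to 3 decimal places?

Profile (r,z), 4 vertices: (3.5,35.5) (4,11.5) (9,4) (9,27)
edge 0: (3.5,35.5)→(4,11.5)  cross = 3.5·11.5 − 4·35.5 = -101.7500; (r_i+r_j)·cross = 7.5·-101.7500 = -763.1250
edge 1: (4,11.5)→(9,4)  cross = 4·4 − 9·11.5 = -87.5000; (r_i+r_j)·cross = 13·-87.5000 = -1137.5000
edge 2: (9,4)→(9,27)  cross = 9·27 − 9·4 = 207.0000; (r_i+r_j)·cross = 18·207.0000 = 3726.0000
edge 3: (9,27)→(3.5,35.5)  cross = 9·35.5 − 3.5·27 = 225.0000; (r_i+r_j)·cross = 12.5·225.0000 = 2812.5000
Σcross = 242.7500 → A = |Σcross|/2 = 121.3750 mm²
Σ(r_i+r_j)·cross = 4637.8750 → first moment M = |Σ|/6 = 772.9792
R_c = M/A = 772.9792/121.3750 = 6.3685 mm
θ = 145° = 2.530727 rad
V = θ·R_c·A = 2.530727·6.3685·121.3750 = 1956.200 mm³

Volume = 1956.200 mm³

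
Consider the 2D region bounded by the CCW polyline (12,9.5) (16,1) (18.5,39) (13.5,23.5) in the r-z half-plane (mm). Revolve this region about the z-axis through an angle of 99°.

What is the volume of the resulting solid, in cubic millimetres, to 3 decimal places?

Volume = 2912.371 mm³

Profile (r,z), 4 vertices: (12,9.5) (16,1) (18.5,39) (13.5,23.5)
edge 0: (12,9.5)→(16,1)  cross = 12·1 − 16·9.5 = -140.0000; (r_i+r_j)·cross = 28·-140.0000 = -3920.0000
edge 1: (16,1)→(18.5,39)  cross = 16·39 − 18.5·1 = 605.5000; (r_i+r_j)·cross = 34.5·605.5000 = 20889.7500
edge 2: (18.5,39)→(13.5,23.5)  cross = 18.5·23.5 − 13.5·39 = -91.7500; (r_i+r_j)·cross = 32·-91.7500 = -2936.0000
edge 3: (13.5,23.5)→(12,9.5)  cross = 13.5·9.5 − 12·23.5 = -153.7500; (r_i+r_j)·cross = 25.5·-153.7500 = -3920.6250
Σcross = 220.0000 → A = |Σcross|/2 = 110.0000 mm²
Σ(r_i+r_j)·cross = 10113.1250 → first moment M = |Σ|/6 = 1685.5208
R_c = M/A = 1685.5208/110.0000 = 15.3229 mm
θ = 99° = 1.727876 rad
V = θ·R_c·A = 1.727876·15.3229·110.0000 = 2912.371 mm³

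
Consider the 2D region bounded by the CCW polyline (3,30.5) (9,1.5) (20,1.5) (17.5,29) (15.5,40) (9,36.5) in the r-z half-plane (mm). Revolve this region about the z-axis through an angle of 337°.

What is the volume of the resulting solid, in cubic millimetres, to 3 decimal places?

Volume = 31697.293 mm³

Profile (r,z), 6 vertices: (3,30.5) (9,1.5) (20,1.5) (17.5,29) (15.5,40) (9,36.5)
edge 0: (3,30.5)→(9,1.5)  cross = 3·1.5 − 9·30.5 = -270.0000; (r_i+r_j)·cross = 12·-270.0000 = -3240.0000
edge 1: (9,1.5)→(20,1.5)  cross = 9·1.5 − 20·1.5 = -16.5000; (r_i+r_j)·cross = 29·-16.5000 = -478.5000
edge 2: (20,1.5)→(17.5,29)  cross = 20·29 − 17.5·1.5 = 553.7500; (r_i+r_j)·cross = 37.5·553.7500 = 20765.6250
edge 3: (17.5,29)→(15.5,40)  cross = 17.5·40 − 15.5·29 = 250.5000; (r_i+r_j)·cross = 33·250.5000 = 8266.5000
edge 4: (15.5,40)→(9,36.5)  cross = 15.5·36.5 − 9·40 = 205.7500; (r_i+r_j)·cross = 24.5·205.7500 = 5040.8750
edge 5: (9,36.5)→(3,30.5)  cross = 9·30.5 − 3·36.5 = 165.0000; (r_i+r_j)·cross = 12·165.0000 = 1980.0000
Σcross = 888.5000 → A = |Σcross|/2 = 444.2500 mm²
Σ(r_i+r_j)·cross = 32334.5000 → first moment M = |Σ|/6 = 5389.0833
R_c = M/A = 5389.0833/444.2500 = 12.1307 mm
θ = 337° = 5.881760 rad
V = θ·R_c·A = 5.881760·12.1307·444.2500 = 31697.293 mm³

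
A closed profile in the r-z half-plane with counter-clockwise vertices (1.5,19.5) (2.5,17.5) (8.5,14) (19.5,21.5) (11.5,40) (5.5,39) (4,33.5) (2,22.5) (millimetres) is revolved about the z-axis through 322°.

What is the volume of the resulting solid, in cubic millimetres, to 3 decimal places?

Volume = 15882.242 mm³

Profile (r,z), 8 vertices: (1.5,19.5) (2.5,17.5) (8.5,14) (19.5,21.5) (11.5,40) (5.5,39) (4,33.5) (2,22.5)
edge 0: (1.5,19.5)→(2.5,17.5)  cross = 1.5·17.5 − 2.5·19.5 = -22.5000; (r_i+r_j)·cross = 4·-22.5000 = -90.0000
edge 1: (2.5,17.5)→(8.5,14)  cross = 2.5·14 − 8.5·17.5 = -113.7500; (r_i+r_j)·cross = 11·-113.7500 = -1251.2500
edge 2: (8.5,14)→(19.5,21.5)  cross = 8.5·21.5 − 19.5·14 = -90.2500; (r_i+r_j)·cross = 28·-90.2500 = -2527.0000
edge 3: (19.5,21.5)→(11.5,40)  cross = 19.5·40 − 11.5·21.5 = 532.7500; (r_i+r_j)·cross = 31·532.7500 = 16515.2500
edge 4: (11.5,40)→(5.5,39)  cross = 11.5·39 − 5.5·40 = 228.5000; (r_i+r_j)·cross = 17·228.5000 = 3884.5000
edge 5: (5.5,39)→(4,33.5)  cross = 5.5·33.5 − 4·39 = 28.2500; (r_i+r_j)·cross = 9.5·28.2500 = 268.3750
edge 6: (4,33.5)→(2,22.5)  cross = 4·22.5 − 2·33.5 = 23.0000; (r_i+r_j)·cross = 6·23.0000 = 138.0000
edge 7: (2,22.5)→(1.5,19.5)  cross = 2·19.5 − 1.5·22.5 = 5.2500; (r_i+r_j)·cross = 3.5·5.2500 = 18.3750
Σcross = 591.2500 → A = |Σcross|/2 = 295.6250 mm²
Σ(r_i+r_j)·cross = 16956.2500 → first moment M = |Σ|/6 = 2826.0417
R_c = M/A = 2826.0417/295.6250 = 9.5595 mm
θ = 322° = 5.619960 rad
V = θ·R_c·A = 5.619960·9.5595·295.6250 = 15882.242 mm³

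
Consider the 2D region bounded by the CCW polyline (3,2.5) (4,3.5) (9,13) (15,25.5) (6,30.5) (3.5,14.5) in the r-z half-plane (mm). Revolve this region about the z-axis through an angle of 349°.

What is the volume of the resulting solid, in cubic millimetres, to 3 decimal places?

Profile (r,z), 6 vertices: (3,2.5) (4,3.5) (9,13) (15,25.5) (6,30.5) (3.5,14.5)
edge 0: (3,2.5)→(4,3.5)  cross = 3·3.5 − 4·2.5 = 0.5000; (r_i+r_j)·cross = 7·0.5000 = 3.5000
edge 1: (4,3.5)→(9,13)  cross = 4·13 − 9·3.5 = 20.5000; (r_i+r_j)·cross = 13·20.5000 = 266.5000
edge 2: (9,13)→(15,25.5)  cross = 9·25.5 − 15·13 = 34.5000; (r_i+r_j)·cross = 24·34.5000 = 828.0000
edge 3: (15,25.5)→(6,30.5)  cross = 15·30.5 − 6·25.5 = 304.5000; (r_i+r_j)·cross = 21·304.5000 = 6394.5000
edge 4: (6,30.5)→(3.5,14.5)  cross = 6·14.5 − 3.5·30.5 = -19.7500; (r_i+r_j)·cross = 9.5·-19.7500 = -187.6250
edge 5: (3.5,14.5)→(3,2.5)  cross = 3.5·2.5 − 3·14.5 = -34.7500; (r_i+r_j)·cross = 6.5·-34.7500 = -225.8750
Σcross = 305.5000 → A = |Σcross|/2 = 152.7500 mm²
Σ(r_i+r_j)·cross = 7079.0000 → first moment M = |Σ|/6 = 1179.8333
R_c = M/A = 1179.8333/152.7500 = 7.7239 mm
θ = 349° = 6.091199 rad
V = θ·R_c·A = 6.091199·7.7239·152.7500 = 7186.600 mm³

Volume = 7186.600 mm³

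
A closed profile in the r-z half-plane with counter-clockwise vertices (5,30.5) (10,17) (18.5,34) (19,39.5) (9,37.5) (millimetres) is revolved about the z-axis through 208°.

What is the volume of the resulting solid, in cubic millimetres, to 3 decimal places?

Volume = 7150.980 mm³

Profile (r,z), 5 vertices: (5,30.5) (10,17) (18.5,34) (19,39.5) (9,37.5)
edge 0: (5,30.5)→(10,17)  cross = 5·17 − 10·30.5 = -220.0000; (r_i+r_j)·cross = 15·-220.0000 = -3300.0000
edge 1: (10,17)→(18.5,34)  cross = 10·34 − 18.5·17 = 25.5000; (r_i+r_j)·cross = 28.5·25.5000 = 726.7500
edge 2: (18.5,34)→(19,39.5)  cross = 18.5·39.5 − 19·34 = 84.7500; (r_i+r_j)·cross = 37.5·84.7500 = 3178.1250
edge 3: (19,39.5)→(9,37.5)  cross = 19·37.5 − 9·39.5 = 357.0000; (r_i+r_j)·cross = 28·357.0000 = 9996.0000
edge 4: (9,37.5)→(5,30.5)  cross = 9·30.5 − 5·37.5 = 87.0000; (r_i+r_j)·cross = 14·87.0000 = 1218.0000
Σcross = 334.2500 → A = |Σcross|/2 = 167.1250 mm²
Σ(r_i+r_j)·cross = 11818.8750 → first moment M = |Σ|/6 = 1969.8125
R_c = M/A = 1969.8125/167.1250 = 11.7865 mm
θ = 208° = 3.630285 rad
V = θ·R_c·A = 3.630285·11.7865·167.1250 = 7150.980 mm³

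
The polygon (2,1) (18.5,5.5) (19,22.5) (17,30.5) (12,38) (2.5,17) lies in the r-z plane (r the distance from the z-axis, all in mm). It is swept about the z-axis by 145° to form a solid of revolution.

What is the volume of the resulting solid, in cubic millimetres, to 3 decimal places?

Profile (r,z), 6 vertices: (2,1) (18.5,5.5) (19,22.5) (17,30.5) (12,38) (2.5,17)
edge 0: (2,1)→(18.5,5.5)  cross = 2·5.5 − 18.5·1 = -7.5000; (r_i+r_j)·cross = 20.5·-7.5000 = -153.7500
edge 1: (18.5,5.5)→(19,22.5)  cross = 18.5·22.5 − 19·5.5 = 311.7500; (r_i+r_j)·cross = 37.5·311.7500 = 11690.6250
edge 2: (19,22.5)→(17,30.5)  cross = 19·30.5 − 17·22.5 = 197.0000; (r_i+r_j)·cross = 36·197.0000 = 7092.0000
edge 3: (17,30.5)→(12,38)  cross = 17·38 − 12·30.5 = 280.0000; (r_i+r_j)·cross = 29·280.0000 = 8120.0000
edge 4: (12,38)→(2.5,17)  cross = 12·17 − 2.5·38 = 109.0000; (r_i+r_j)·cross = 14.5·109.0000 = 1580.5000
edge 5: (2.5,17)→(2,1)  cross = 2.5·1 − 2·17 = -31.5000; (r_i+r_j)·cross = 4.5·-31.5000 = -141.7500
Σcross = 858.7500 → A = |Σcross|/2 = 429.3750 mm²
Σ(r_i+r_j)·cross = 28187.6250 → first moment M = |Σ|/6 = 4697.9375
R_c = M/A = 4697.9375/429.3750 = 10.9413 mm
θ = 145° = 2.530727 rad
V = θ·R_c·A = 2.530727·10.9413·429.3750 = 11889.199 mm³

Volume = 11889.199 mm³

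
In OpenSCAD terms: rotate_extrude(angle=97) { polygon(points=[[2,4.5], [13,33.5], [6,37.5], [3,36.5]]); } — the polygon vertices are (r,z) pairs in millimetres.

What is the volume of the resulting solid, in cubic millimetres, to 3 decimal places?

Profile (r,z), 4 vertices: (2,4.5) (13,33.5) (6,37.5) (3,36.5)
edge 0: (2,4.5)→(13,33.5)  cross = 2·33.5 − 13·4.5 = 8.5000; (r_i+r_j)·cross = 15·8.5000 = 127.5000
edge 1: (13,33.5)→(6,37.5)  cross = 13·37.5 − 6·33.5 = 286.5000; (r_i+r_j)·cross = 19·286.5000 = 5443.5000
edge 2: (6,37.5)→(3,36.5)  cross = 6·36.5 − 3·37.5 = 106.5000; (r_i+r_j)·cross = 9·106.5000 = 958.5000
edge 3: (3,36.5)→(2,4.5)  cross = 3·4.5 − 2·36.5 = -59.5000; (r_i+r_j)·cross = 5·-59.5000 = -297.5000
Σcross = 342.0000 → A = |Σcross|/2 = 171.0000 mm²
Σ(r_i+r_j)·cross = 6232.0000 → first moment M = |Σ|/6 = 1038.6667
R_c = M/A = 1038.6667/171.0000 = 6.0741 mm
θ = 97° = 1.692969 rad
V = θ·R_c·A = 1.692969·6.0741·171.0000 = 1758.431 mm³

Volume = 1758.431 mm³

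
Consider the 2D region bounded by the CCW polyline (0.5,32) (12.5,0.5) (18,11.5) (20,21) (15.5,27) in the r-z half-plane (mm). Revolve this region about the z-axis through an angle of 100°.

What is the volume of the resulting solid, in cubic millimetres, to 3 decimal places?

Volume = 5780.494 mm³

Profile (r,z), 5 vertices: (0.5,32) (12.5,0.5) (18,11.5) (20,21) (15.5,27)
edge 0: (0.5,32)→(12.5,0.5)  cross = 0.5·0.5 − 12.5·32 = -399.7500; (r_i+r_j)·cross = 13·-399.7500 = -5196.7500
edge 1: (12.5,0.5)→(18,11.5)  cross = 12.5·11.5 − 18·0.5 = 134.7500; (r_i+r_j)·cross = 30.5·134.7500 = 4109.8750
edge 2: (18,11.5)→(20,21)  cross = 18·21 − 20·11.5 = 148.0000; (r_i+r_j)·cross = 38·148.0000 = 5624.0000
edge 3: (20,21)→(15.5,27)  cross = 20·27 − 15.5·21 = 214.5000; (r_i+r_j)·cross = 35.5·214.5000 = 7614.7500
edge 4: (15.5,27)→(0.5,32)  cross = 15.5·32 − 0.5·27 = 482.5000; (r_i+r_j)·cross = 16·482.5000 = 7720.0000
Σcross = 580.0000 → A = |Σcross|/2 = 290.0000 mm²
Σ(r_i+r_j)·cross = 19871.8750 → first moment M = |Σ|/6 = 3311.9792
R_c = M/A = 3311.9792/290.0000 = 11.4206 mm
θ = 100° = 1.745329 rad
V = θ·R_c·A = 1.745329·11.4206·290.0000 = 5780.494 mm³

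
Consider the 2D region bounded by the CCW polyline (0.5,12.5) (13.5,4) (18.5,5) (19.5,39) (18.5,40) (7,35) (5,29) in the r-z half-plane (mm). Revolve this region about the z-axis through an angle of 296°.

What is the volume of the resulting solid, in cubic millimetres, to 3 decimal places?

Profile (r,z), 7 vertices: (0.5,12.5) (13.5,4) (18.5,5) (19.5,39) (18.5,40) (7,35) (5,29)
edge 0: (0.5,12.5)→(13.5,4)  cross = 0.5·4 − 13.5·12.5 = -166.7500; (r_i+r_j)·cross = 14·-166.7500 = -2334.5000
edge 1: (13.5,4)→(18.5,5)  cross = 13.5·5 − 18.5·4 = -6.5000; (r_i+r_j)·cross = 32·-6.5000 = -208.0000
edge 2: (18.5,5)→(19.5,39)  cross = 18.5·39 − 19.5·5 = 624.0000; (r_i+r_j)·cross = 38·624.0000 = 23712.0000
edge 3: (19.5,39)→(18.5,40)  cross = 19.5·40 − 18.5·39 = 58.5000; (r_i+r_j)·cross = 38·58.5000 = 2223.0000
edge 4: (18.5,40)→(7,35)  cross = 18.5·35 − 7·40 = 367.5000; (r_i+r_j)·cross = 25.5·367.5000 = 9371.2500
edge 5: (7,35)→(5,29)  cross = 7·29 − 5·35 = 28.0000; (r_i+r_j)·cross = 12·28.0000 = 336.0000
edge 6: (5,29)→(0.5,12.5)  cross = 5·12.5 − 0.5·29 = 48.0000; (r_i+r_j)·cross = 5.5·48.0000 = 264.0000
Σcross = 952.7500 → A = |Σcross|/2 = 476.3750 mm²
Σ(r_i+r_j)·cross = 33363.7500 → first moment M = |Σ|/6 = 5560.6250
R_c = M/A = 5560.6250/476.3750 = 11.6728 mm
θ = 296° = 5.166175 rad
V = θ·R_c·A = 5.166175·11.6728·476.3750 = 28727.160 mm³

Volume = 28727.160 mm³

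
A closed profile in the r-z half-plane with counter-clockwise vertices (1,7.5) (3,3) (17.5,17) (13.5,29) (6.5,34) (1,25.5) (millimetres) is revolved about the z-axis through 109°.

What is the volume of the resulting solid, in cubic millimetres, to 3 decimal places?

Profile (r,z), 6 vertices: (1,7.5) (3,3) (17.5,17) (13.5,29) (6.5,34) (1,25.5)
edge 0: (1,7.5)→(3,3)  cross = 1·3 − 3·7.5 = -19.5000; (r_i+r_j)·cross = 4·-19.5000 = -78.0000
edge 1: (3,3)→(17.5,17)  cross = 3·17 − 17.5·3 = -1.5000; (r_i+r_j)·cross = 20.5·-1.5000 = -30.7500
edge 2: (17.5,17)→(13.5,29)  cross = 17.5·29 − 13.5·17 = 278.0000; (r_i+r_j)·cross = 31·278.0000 = 8618.0000
edge 3: (13.5,29)→(6.5,34)  cross = 13.5·34 − 6.5·29 = 270.5000; (r_i+r_j)·cross = 20·270.5000 = 5410.0000
edge 4: (6.5,34)→(1,25.5)  cross = 6.5·25.5 − 1·34 = 131.7500; (r_i+r_j)·cross = 7.5·131.7500 = 988.1250
edge 5: (1,25.5)→(1,7.5)  cross = 1·7.5 − 1·25.5 = -18.0000; (r_i+r_j)·cross = 2·-18.0000 = -36.0000
Σcross = 641.2500 → A = |Σcross|/2 = 320.6250 mm²
Σ(r_i+r_j)·cross = 14871.3750 → first moment M = |Σ|/6 = 2478.5625
R_c = M/A = 2478.5625/320.6250 = 7.7304 mm
θ = 109° = 1.902409 rad
V = θ·R_c·A = 1.902409·7.7304·320.6250 = 4715.239 mm³

Volume = 4715.239 mm³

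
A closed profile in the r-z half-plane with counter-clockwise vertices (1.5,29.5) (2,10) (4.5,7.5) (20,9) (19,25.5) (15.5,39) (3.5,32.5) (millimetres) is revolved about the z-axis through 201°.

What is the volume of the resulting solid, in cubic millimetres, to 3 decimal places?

Profile (r,z), 7 vertices: (1.5,29.5) (2,10) (4.5,7.5) (20,9) (19,25.5) (15.5,39) (3.5,32.5)
edge 0: (1.5,29.5)→(2,10)  cross = 1.5·10 − 2·29.5 = -44.0000; (r_i+r_j)·cross = 3.5·-44.0000 = -154.0000
edge 1: (2,10)→(4.5,7.5)  cross = 2·7.5 − 4.5·10 = -30.0000; (r_i+r_j)·cross = 6.5·-30.0000 = -195.0000
edge 2: (4.5,7.5)→(20,9)  cross = 4.5·9 − 20·7.5 = -109.5000; (r_i+r_j)·cross = 24.5·-109.5000 = -2682.7500
edge 3: (20,9)→(19,25.5)  cross = 20·25.5 − 19·9 = 339.0000; (r_i+r_j)·cross = 39·339.0000 = 13221.0000
edge 4: (19,25.5)→(15.5,39)  cross = 19·39 − 15.5·25.5 = 345.7500; (r_i+r_j)·cross = 34.5·345.7500 = 11928.3750
edge 5: (15.5,39)→(3.5,32.5)  cross = 15.5·32.5 − 3.5·39 = 367.2500; (r_i+r_j)·cross = 19·367.2500 = 6977.7500
edge 6: (3.5,32.5)→(1.5,29.5)  cross = 3.5·29.5 − 1.5·32.5 = 54.5000; (r_i+r_j)·cross = 5·54.5000 = 272.5000
Σcross = 923.0000 → A = |Σcross|/2 = 461.5000 mm²
Σ(r_i+r_j)·cross = 29367.8750 → first moment M = |Σ|/6 = 4894.6458
R_c = M/A = 4894.6458/461.5000 = 10.6059 mm
θ = 201° = 3.508112 rad
V = θ·R_c·A = 3.508112·10.6059·461.5000 = 17170.965 mm³

Volume = 17170.965 mm³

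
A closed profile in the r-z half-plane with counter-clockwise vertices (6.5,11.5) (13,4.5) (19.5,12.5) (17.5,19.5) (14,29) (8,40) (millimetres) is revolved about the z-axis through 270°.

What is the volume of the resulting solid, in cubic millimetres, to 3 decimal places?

Profile (r,z), 6 vertices: (6.5,11.5) (13,4.5) (19.5,12.5) (17.5,19.5) (14,29) (8,40)
edge 0: (6.5,11.5)→(13,4.5)  cross = 6.5·4.5 − 13·11.5 = -120.2500; (r_i+r_j)·cross = 19.5·-120.2500 = -2344.8750
edge 1: (13,4.5)→(19.5,12.5)  cross = 13·12.5 − 19.5·4.5 = 74.7500; (r_i+r_j)·cross = 32.5·74.7500 = 2429.3750
edge 2: (19.5,12.5)→(17.5,19.5)  cross = 19.5·19.5 − 17.5·12.5 = 161.5000; (r_i+r_j)·cross = 37·161.5000 = 5975.5000
edge 3: (17.5,19.5)→(14,29)  cross = 17.5·29 − 14·19.5 = 234.5000; (r_i+r_j)·cross = 31.5·234.5000 = 7386.7500
edge 4: (14,29)→(8,40)  cross = 14·40 − 8·29 = 328.0000; (r_i+r_j)·cross = 22·328.0000 = 7216.0000
edge 5: (8,40)→(6.5,11.5)  cross = 8·11.5 − 6.5·40 = -168.0000; (r_i+r_j)·cross = 14.5·-168.0000 = -2436.0000
Σcross = 510.5000 → A = |Σcross|/2 = 255.2500 mm²
Σ(r_i+r_j)·cross = 18226.7500 → first moment M = |Σ|/6 = 3037.7917
R_c = M/A = 3037.7917/255.2500 = 11.9012 mm
θ = 270° = 4.712389 rad
V = θ·R_c·A = 4.712389·11.9012·255.2500 = 14315.256 mm³

Volume = 14315.256 mm³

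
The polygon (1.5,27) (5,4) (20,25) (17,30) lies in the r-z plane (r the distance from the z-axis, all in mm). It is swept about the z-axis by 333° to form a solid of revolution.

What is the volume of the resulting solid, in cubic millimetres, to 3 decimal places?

Profile (r,z), 4 vertices: (1.5,27) (5,4) (20,25) (17,30)
edge 0: (1.5,27)→(5,4)  cross = 1.5·4 − 5·27 = -129.0000; (r_i+r_j)·cross = 6.5·-129.0000 = -838.5000
edge 1: (5,4)→(20,25)  cross = 5·25 − 20·4 = 45.0000; (r_i+r_j)·cross = 25·45.0000 = 1125.0000
edge 2: (20,25)→(17,30)  cross = 20·30 − 17·25 = 175.0000; (r_i+r_j)·cross = 37·175.0000 = 6475.0000
edge 3: (17,30)→(1.5,27)  cross = 17·27 − 1.5·30 = 414.0000; (r_i+r_j)·cross = 18.5·414.0000 = 7659.0000
Σcross = 505.0000 → A = |Σcross|/2 = 252.5000 mm²
Σ(r_i+r_j)·cross = 14420.5000 → first moment M = |Σ|/6 = 2403.4167
R_c = M/A = 2403.4167/252.5000 = 9.5185 mm
θ = 333° = 5.811946 rad
V = θ·R_c·A = 5.811946·9.5185·252.5000 = 13968.529 mm³

Volume = 13968.529 mm³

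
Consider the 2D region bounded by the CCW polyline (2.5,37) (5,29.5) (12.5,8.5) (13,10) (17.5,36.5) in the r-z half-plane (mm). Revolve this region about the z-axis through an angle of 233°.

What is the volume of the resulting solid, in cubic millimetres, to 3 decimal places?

Profile (r,z), 5 vertices: (2.5,37) (5,29.5) (12.5,8.5) (13,10) (17.5,36.5)
edge 0: (2.5,37)→(5,29.5)  cross = 2.5·29.5 − 5·37 = -111.2500; (r_i+r_j)·cross = 7.5·-111.2500 = -834.3750
edge 1: (5,29.5)→(12.5,8.5)  cross = 5·8.5 − 12.5·29.5 = -326.2500; (r_i+r_j)·cross = 17.5·-326.2500 = -5709.3750
edge 2: (12.5,8.5)→(13,10)  cross = 12.5·10 − 13·8.5 = 14.5000; (r_i+r_j)·cross = 25.5·14.5000 = 369.7500
edge 3: (13,10)→(17.5,36.5)  cross = 13·36.5 − 17.5·10 = 299.5000; (r_i+r_j)·cross = 30.5·299.5000 = 9134.7500
edge 4: (17.5,36.5)→(2.5,37)  cross = 17.5·37 − 2.5·36.5 = 556.2500; (r_i+r_j)·cross = 20·556.2500 = 11125.0000
Σcross = 432.7500 → A = |Σcross|/2 = 216.3750 mm²
Σ(r_i+r_j)·cross = 14085.7500 → first moment M = |Σ|/6 = 2347.6250
R_c = M/A = 2347.6250/216.3750 = 10.8498 mm
θ = 233° = 4.066617 rad
V = θ·R_c·A = 4.066617·10.8498·216.3750 = 9546.892 mm³

Volume = 9546.892 mm³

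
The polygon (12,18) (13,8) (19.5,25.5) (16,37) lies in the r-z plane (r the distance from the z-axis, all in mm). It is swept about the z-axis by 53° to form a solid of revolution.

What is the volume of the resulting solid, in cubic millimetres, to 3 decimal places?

Profile (r,z), 4 vertices: (12,18) (13,8) (19.5,25.5) (16,37)
edge 0: (12,18)→(13,8)  cross = 12·8 − 13·18 = -138.0000; (r_i+r_j)·cross = 25·-138.0000 = -3450.0000
edge 1: (13,8)→(19.5,25.5)  cross = 13·25.5 − 19.5·8 = 175.5000; (r_i+r_j)·cross = 32.5·175.5000 = 5703.7500
edge 2: (19.5,25.5)→(16,37)  cross = 19.5·37 − 16·25.5 = 313.5000; (r_i+r_j)·cross = 35.5·313.5000 = 11129.2500
edge 3: (16,37)→(12,18)  cross = 16·18 − 12·37 = -156.0000; (r_i+r_j)·cross = 28·-156.0000 = -4368.0000
Σcross = 195.0000 → A = |Σcross|/2 = 97.5000 mm²
Σ(r_i+r_j)·cross = 9015.0000 → first moment M = |Σ|/6 = 1502.5000
R_c = M/A = 1502.5000/97.5000 = 15.4103 mm
θ = 53° = 0.925025 rad
V = θ·R_c·A = 0.925025·15.4103·97.5000 = 1389.849 mm³

Volume = 1389.849 mm³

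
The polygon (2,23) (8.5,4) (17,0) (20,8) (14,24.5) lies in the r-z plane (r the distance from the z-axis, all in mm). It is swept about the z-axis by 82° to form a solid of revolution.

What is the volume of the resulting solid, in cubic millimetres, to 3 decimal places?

Profile (r,z), 5 vertices: (2,23) (8.5,4) (17,0) (20,8) (14,24.5)
edge 0: (2,23)→(8.5,4)  cross = 2·4 − 8.5·23 = -187.5000; (r_i+r_j)·cross = 10.5·-187.5000 = -1968.7500
edge 1: (8.5,4)→(17,0)  cross = 8.5·0 − 17·4 = -68.0000; (r_i+r_j)·cross = 25.5·-68.0000 = -1734.0000
edge 2: (17,0)→(20,8)  cross = 17·8 − 20·0 = 136.0000; (r_i+r_j)·cross = 37·136.0000 = 5032.0000
edge 3: (20,8)→(14,24.5)  cross = 20·24.5 − 14·8 = 378.0000; (r_i+r_j)·cross = 34·378.0000 = 12852.0000
edge 4: (14,24.5)→(2,23)  cross = 14·23 − 2·24.5 = 273.0000; (r_i+r_j)·cross = 16·273.0000 = 4368.0000
Σcross = 531.5000 → A = |Σcross|/2 = 265.7500 mm²
Σ(r_i+r_j)·cross = 18549.2500 → first moment M = |Σ|/6 = 3091.5417
R_c = M/A = 3091.5417/265.7500 = 11.6333 mm
θ = 82° = 1.431170 rad
V = θ·R_c·A = 1.431170·11.6333·265.7500 = 4424.522 mm³

Volume = 4424.522 mm³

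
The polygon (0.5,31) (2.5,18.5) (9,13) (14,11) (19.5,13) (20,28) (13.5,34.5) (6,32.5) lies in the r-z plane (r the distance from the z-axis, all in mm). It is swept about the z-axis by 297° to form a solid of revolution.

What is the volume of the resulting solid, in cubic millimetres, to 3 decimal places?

Volume = 19549.189 mm³

Profile (r,z), 8 vertices: (0.5,31) (2.5,18.5) (9,13) (14,11) (19.5,13) (20,28) (13.5,34.5) (6,32.5)
edge 0: (0.5,31)→(2.5,18.5)  cross = 0.5·18.5 − 2.5·31 = -68.2500; (r_i+r_j)·cross = 3·-68.2500 = -204.7500
edge 1: (2.5,18.5)→(9,13)  cross = 2.5·13 − 9·18.5 = -134.0000; (r_i+r_j)·cross = 11.5·-134.0000 = -1541.0000
edge 2: (9,13)→(14,11)  cross = 9·11 − 14·13 = -83.0000; (r_i+r_j)·cross = 23·-83.0000 = -1909.0000
edge 3: (14,11)→(19.5,13)  cross = 14·13 − 19.5·11 = -32.5000; (r_i+r_j)·cross = 33.5·-32.5000 = -1088.7500
edge 4: (19.5,13)→(20,28)  cross = 19.5·28 − 20·13 = 286.0000; (r_i+r_j)·cross = 39.5·286.0000 = 11297.0000
edge 5: (20,28)→(13.5,34.5)  cross = 20·34.5 − 13.5·28 = 312.0000; (r_i+r_j)·cross = 33.5·312.0000 = 10452.0000
edge 6: (13.5,34.5)→(6,32.5)  cross = 13.5·32.5 − 6·34.5 = 231.7500; (r_i+r_j)·cross = 19.5·231.7500 = 4519.1250
edge 7: (6,32.5)→(0.5,31)  cross = 6·31 − 0.5·32.5 = 169.7500; (r_i+r_j)·cross = 6.5·169.7500 = 1103.3750
Σcross = 681.7500 → A = |Σcross|/2 = 340.8750 mm²
Σ(r_i+r_j)·cross = 22628.0000 → first moment M = |Σ|/6 = 3771.3333
R_c = M/A = 3771.3333/340.8750 = 11.0637 mm
θ = 297° = 5.183628 rad
V = θ·R_c·A = 5.183628·11.0637·340.8750 = 19549.189 mm³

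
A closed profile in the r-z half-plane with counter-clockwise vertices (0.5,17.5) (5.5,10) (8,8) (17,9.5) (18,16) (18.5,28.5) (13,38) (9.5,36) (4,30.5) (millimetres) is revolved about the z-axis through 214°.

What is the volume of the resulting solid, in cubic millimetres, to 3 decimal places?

Volume = 14950.757 mm³

Profile (r,z), 9 vertices: (0.5,17.5) (5.5,10) (8,8) (17,9.5) (18,16) (18.5,28.5) (13,38) (9.5,36) (4,30.5)
edge 0: (0.5,17.5)→(5.5,10)  cross = 0.5·10 − 5.5·17.5 = -91.2500; (r_i+r_j)·cross = 6·-91.2500 = -547.5000
edge 1: (5.5,10)→(8,8)  cross = 5.5·8 − 8·10 = -36.0000; (r_i+r_j)·cross = 13.5·-36.0000 = -486.0000
edge 2: (8,8)→(17,9.5)  cross = 8·9.5 − 17·8 = -60.0000; (r_i+r_j)·cross = 25·-60.0000 = -1500.0000
edge 3: (17,9.5)→(18,16)  cross = 17·16 − 18·9.5 = 101.0000; (r_i+r_j)·cross = 35·101.0000 = 3535.0000
edge 4: (18,16)→(18.5,28.5)  cross = 18·28.5 − 18.5·16 = 217.0000; (r_i+r_j)·cross = 36.5·217.0000 = 7920.5000
edge 5: (18.5,28.5)→(13,38)  cross = 18.5·38 − 13·28.5 = 332.5000; (r_i+r_j)·cross = 31.5·332.5000 = 10473.7500
edge 6: (13,38)→(9.5,36)  cross = 13·36 − 9.5·38 = 107.0000; (r_i+r_j)·cross = 22.5·107.0000 = 2407.5000
edge 7: (9.5,36)→(4,30.5)  cross = 9.5·30.5 − 4·36 = 145.7500; (r_i+r_j)·cross = 13.5·145.7500 = 1967.6250
edge 8: (4,30.5)→(0.5,17.5)  cross = 4·17.5 − 0.5·30.5 = 54.7500; (r_i+r_j)·cross = 4.5·54.7500 = 246.3750
Σcross = 770.7500 → A = |Σcross|/2 = 385.3750 mm²
Σ(r_i+r_j)·cross = 24017.2500 → first moment M = |Σ|/6 = 4002.8750
R_c = M/A = 4002.8750/385.3750 = 10.3870 mm
θ = 214° = 3.735005 rad
V = θ·R_c·A = 3.735005·10.3870·385.3750 = 14950.757 mm³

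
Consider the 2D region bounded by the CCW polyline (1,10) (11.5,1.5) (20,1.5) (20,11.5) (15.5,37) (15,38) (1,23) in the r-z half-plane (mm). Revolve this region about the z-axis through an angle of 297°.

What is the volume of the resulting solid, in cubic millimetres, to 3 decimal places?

Volume = 27684.677 mm³

Profile (r,z), 7 vertices: (1,10) (11.5,1.5) (20,1.5) (20,11.5) (15.5,37) (15,38) (1,23)
edge 0: (1,10)→(11.5,1.5)  cross = 1·1.5 − 11.5·10 = -113.5000; (r_i+r_j)·cross = 12.5·-113.5000 = -1418.7500
edge 1: (11.5,1.5)→(20,1.5)  cross = 11.5·1.5 − 20·1.5 = -12.7500; (r_i+r_j)·cross = 31.5·-12.7500 = -401.6250
edge 2: (20,1.5)→(20,11.5)  cross = 20·11.5 − 20·1.5 = 200.0000; (r_i+r_j)·cross = 40·200.0000 = 8000.0000
edge 3: (20,11.5)→(15.5,37)  cross = 20·37 − 15.5·11.5 = 561.7500; (r_i+r_j)·cross = 35.5·561.7500 = 19942.1250
edge 4: (15.5,37)→(15,38)  cross = 15.5·38 − 15·37 = 34.0000; (r_i+r_j)·cross = 30.5·34.0000 = 1037.0000
edge 5: (15,38)→(1,23)  cross = 15·23 − 1·38 = 307.0000; (r_i+r_j)·cross = 16·307.0000 = 4912.0000
edge 6: (1,23)→(1,10)  cross = 1·10 − 1·23 = -13.0000; (r_i+r_j)·cross = 2·-13.0000 = -26.0000
Σcross = 963.5000 → A = |Σcross|/2 = 481.7500 mm²
Σ(r_i+r_j)·cross = 32044.7500 → first moment M = |Σ|/6 = 5340.7917
R_c = M/A = 5340.7917/481.7500 = 11.0862 mm
θ = 297° = 5.183628 rad
V = θ·R_c·A = 5.183628·11.0862·481.7500 = 27684.677 mm³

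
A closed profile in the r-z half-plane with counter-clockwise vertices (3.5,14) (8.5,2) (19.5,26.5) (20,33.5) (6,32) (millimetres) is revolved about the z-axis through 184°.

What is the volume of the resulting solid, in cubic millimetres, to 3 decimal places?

Volume = 10644.405 mm³

Profile (r,z), 5 vertices: (3.5,14) (8.5,2) (19.5,26.5) (20,33.5) (6,32)
edge 0: (3.5,14)→(8.5,2)  cross = 3.5·2 − 8.5·14 = -112.0000; (r_i+r_j)·cross = 12·-112.0000 = -1344.0000
edge 1: (8.5,2)→(19.5,26.5)  cross = 8.5·26.5 − 19.5·2 = 186.2500; (r_i+r_j)·cross = 28·186.2500 = 5215.0000
edge 2: (19.5,26.5)→(20,33.5)  cross = 19.5·33.5 − 20·26.5 = 123.2500; (r_i+r_j)·cross = 39.5·123.2500 = 4868.3750
edge 3: (20,33.5)→(6,32)  cross = 20·32 − 6·33.5 = 439.0000; (r_i+r_j)·cross = 26·439.0000 = 11414.0000
edge 4: (6,32)→(3.5,14)  cross = 6·14 − 3.5·32 = -28.0000; (r_i+r_j)·cross = 9.5·-28.0000 = -266.0000
Σcross = 608.5000 → A = |Σcross|/2 = 304.2500 mm²
Σ(r_i+r_j)·cross = 19887.3750 → first moment M = |Σ|/6 = 3314.5625
R_c = M/A = 3314.5625/304.2500 = 10.8942 mm
θ = 184° = 3.211406 rad
V = θ·R_c·A = 3.211406·10.8942·304.2500 = 10644.405 mm³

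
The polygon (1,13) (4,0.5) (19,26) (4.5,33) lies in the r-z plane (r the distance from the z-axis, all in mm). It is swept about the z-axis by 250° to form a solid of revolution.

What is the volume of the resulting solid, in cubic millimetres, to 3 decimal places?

Volume = 10211.085 mm³

Profile (r,z), 4 vertices: (1,13) (4,0.5) (19,26) (4.5,33)
edge 0: (1,13)→(4,0.5)  cross = 1·0.5 − 4·13 = -51.5000; (r_i+r_j)·cross = 5·-51.5000 = -257.5000
edge 1: (4,0.5)→(19,26)  cross = 4·26 − 19·0.5 = 94.5000; (r_i+r_j)·cross = 23·94.5000 = 2173.5000
edge 2: (19,26)→(4.5,33)  cross = 19·33 − 4.5·26 = 510.0000; (r_i+r_j)·cross = 23.5·510.0000 = 11985.0000
edge 3: (4.5,33)→(1,13)  cross = 4.5·13 − 1·33 = 25.5000; (r_i+r_j)·cross = 5.5·25.5000 = 140.2500
Σcross = 578.5000 → A = |Σcross|/2 = 289.2500 mm²
Σ(r_i+r_j)·cross = 14041.2500 → first moment M = |Σ|/6 = 2340.2083
R_c = M/A = 2340.2083/289.2500 = 8.0906 mm
θ = 250° = 4.363323 rad
V = θ·R_c·A = 4.363323·8.0906·289.2500 = 10211.085 mm³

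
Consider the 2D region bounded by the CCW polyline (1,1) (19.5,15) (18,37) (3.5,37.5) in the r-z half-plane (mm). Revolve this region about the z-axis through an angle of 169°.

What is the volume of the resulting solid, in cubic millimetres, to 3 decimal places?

Volume = 13968.476 mm³

Profile (r,z), 4 vertices: (1,1) (19.5,15) (18,37) (3.5,37.5)
edge 0: (1,1)→(19.5,15)  cross = 1·15 − 19.5·1 = -4.5000; (r_i+r_j)·cross = 20.5·-4.5000 = -92.2500
edge 1: (19.5,15)→(18,37)  cross = 19.5·37 − 18·15 = 451.5000; (r_i+r_j)·cross = 37.5·451.5000 = 16931.2500
edge 2: (18,37)→(3.5,37.5)  cross = 18·37.5 − 3.5·37 = 545.5000; (r_i+r_j)·cross = 21.5·545.5000 = 11728.2500
edge 3: (3.5,37.5)→(1,1)  cross = 3.5·1 − 1·37.5 = -34.0000; (r_i+r_j)·cross = 4.5·-34.0000 = -153.0000
Σcross = 958.5000 → A = |Σcross|/2 = 479.2500 mm²
Σ(r_i+r_j)·cross = 28414.2500 → first moment M = |Σ|/6 = 4735.7083
R_c = M/A = 4735.7083/479.2500 = 9.8815 mm
θ = 169° = 2.949606 rad
V = θ·R_c·A = 2.949606·9.8815·479.2500 = 13968.476 mm³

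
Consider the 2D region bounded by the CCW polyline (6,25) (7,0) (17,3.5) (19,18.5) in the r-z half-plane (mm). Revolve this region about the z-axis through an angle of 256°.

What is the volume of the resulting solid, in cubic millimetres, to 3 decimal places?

Volume = 12168.715 mm³

Profile (r,z), 4 vertices: (6,25) (7,0) (17,3.5) (19,18.5)
edge 0: (6,25)→(7,0)  cross = 6·0 − 7·25 = -175.0000; (r_i+r_j)·cross = 13·-175.0000 = -2275.0000
edge 1: (7,0)→(17,3.5)  cross = 7·3.5 − 17·0 = 24.5000; (r_i+r_j)·cross = 24·24.5000 = 588.0000
edge 2: (17,3.5)→(19,18.5)  cross = 17·18.5 − 19·3.5 = 248.0000; (r_i+r_j)·cross = 36·248.0000 = 8928.0000
edge 3: (19,18.5)→(6,25)  cross = 19·25 − 6·18.5 = 364.0000; (r_i+r_j)·cross = 25·364.0000 = 9100.0000
Σcross = 461.5000 → A = |Σcross|/2 = 230.7500 mm²
Σ(r_i+r_j)·cross = 16341.0000 → first moment M = |Σ|/6 = 2723.5000
R_c = M/A = 2723.5000/230.7500 = 11.8028 mm
θ = 256° = 4.468043 rad
V = θ·R_c·A = 4.468043·11.8028·230.7500 = 12168.715 mm³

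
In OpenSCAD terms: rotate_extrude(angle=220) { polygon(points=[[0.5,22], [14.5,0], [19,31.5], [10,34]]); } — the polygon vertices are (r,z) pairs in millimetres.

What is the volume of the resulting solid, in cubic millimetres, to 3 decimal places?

Profile (r,z), 4 vertices: (0.5,22) (14.5,0) (19,31.5) (10,34)
edge 0: (0.5,22)→(14.5,0)  cross = 0.5·0 − 14.5·22 = -319.0000; (r_i+r_j)·cross = 15·-319.0000 = -4785.0000
edge 1: (14.5,0)→(19,31.5)  cross = 14.5·31.5 − 19·0 = 456.7500; (r_i+r_j)·cross = 33.5·456.7500 = 15301.1250
edge 2: (19,31.5)→(10,34)  cross = 19·34 − 10·31.5 = 331.0000; (r_i+r_j)·cross = 29·331.0000 = 9599.0000
edge 3: (10,34)→(0.5,22)  cross = 10·22 − 0.5·34 = 203.0000; (r_i+r_j)·cross = 10.5·203.0000 = 2131.5000
Σcross = 671.7500 → A = |Σcross|/2 = 335.8750 mm²
Σ(r_i+r_j)·cross = 22246.6250 → first moment M = |Σ|/6 = 3707.7708
R_c = M/A = 3707.7708/335.8750 = 11.0391 mm
θ = 220° = 3.839724 rad
V = θ·R_c·A = 3.839724·11.0391·335.8750 = 14236.818 mm³

Volume = 14236.818 mm³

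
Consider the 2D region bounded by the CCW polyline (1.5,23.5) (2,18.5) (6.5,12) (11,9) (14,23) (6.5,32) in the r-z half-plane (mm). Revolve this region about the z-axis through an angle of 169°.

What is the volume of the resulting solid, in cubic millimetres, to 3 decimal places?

Profile (r,z), 6 vertices: (1.5,23.5) (2,18.5) (6.5,12) (11,9) (14,23) (6.5,32)
edge 0: (1.5,23.5)→(2,18.5)  cross = 1.5·18.5 − 2·23.5 = -19.2500; (r_i+r_j)·cross = 3.5·-19.2500 = -67.3750
edge 1: (2,18.5)→(6.5,12)  cross = 2·12 − 6.5·18.5 = -96.2500; (r_i+r_j)·cross = 8.5·-96.2500 = -818.1250
edge 2: (6.5,12)→(11,9)  cross = 6.5·9 − 11·12 = -73.5000; (r_i+r_j)·cross = 17.5·-73.5000 = -1286.2500
edge 3: (11,9)→(14,23)  cross = 11·23 − 14·9 = 127.0000; (r_i+r_j)·cross = 25·127.0000 = 3175.0000
edge 4: (14,23)→(6.5,32)  cross = 14·32 − 6.5·23 = 298.5000; (r_i+r_j)·cross = 20.5·298.5000 = 6119.2500
edge 5: (6.5,32)→(1.5,23.5)  cross = 6.5·23.5 − 1.5·32 = 104.7500; (r_i+r_j)·cross = 8·104.7500 = 838.0000
Σcross = 341.2500 → A = |Σcross|/2 = 170.6250 mm²
Σ(r_i+r_j)·cross = 7960.5000 → first moment M = |Σ|/6 = 1326.7500
R_c = M/A = 1326.7500/170.6250 = 7.7758 mm
θ = 169° = 2.949606 rad
V = θ·R_c·A = 2.949606·7.7758·170.6250 = 3913.390 mm³

Volume = 3913.390 mm³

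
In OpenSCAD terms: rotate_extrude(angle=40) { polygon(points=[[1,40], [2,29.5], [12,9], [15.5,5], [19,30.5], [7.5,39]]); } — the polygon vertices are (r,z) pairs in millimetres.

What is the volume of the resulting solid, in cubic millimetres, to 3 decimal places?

Profile (r,z), 6 vertices: (1,40) (2,29.5) (12,9) (15.5,5) (19,30.5) (7.5,39)
edge 0: (1,40)→(2,29.5)  cross = 1·29.5 − 2·40 = -50.5000; (r_i+r_j)·cross = 3·-50.5000 = -151.5000
edge 1: (2,29.5)→(12,9)  cross = 2·9 − 12·29.5 = -336.0000; (r_i+r_j)·cross = 14·-336.0000 = -4704.0000
edge 2: (12,9)→(15.5,5)  cross = 12·5 − 15.5·9 = -79.5000; (r_i+r_j)·cross = 27.5·-79.5000 = -2186.2500
edge 3: (15.5,5)→(19,30.5)  cross = 15.5·30.5 − 19·5 = 377.7500; (r_i+r_j)·cross = 34.5·377.7500 = 13032.3750
edge 4: (19,30.5)→(7.5,39)  cross = 19·39 − 7.5·30.5 = 512.2500; (r_i+r_j)·cross = 26.5·512.2500 = 13574.6250
edge 5: (7.5,39)→(1,40)  cross = 7.5·40 − 1·39 = 261.0000; (r_i+r_j)·cross = 8.5·261.0000 = 2218.5000
Σcross = 685.0000 → A = |Σcross|/2 = 342.5000 mm²
Σ(r_i+r_j)·cross = 21783.7500 → first moment M = |Σ|/6 = 3630.6250
R_c = M/A = 3630.6250/342.5000 = 10.6004 mm
θ = 40° = 0.698132 rad
V = θ·R_c·A = 0.698132·10.6004·342.5000 = 2534.654 mm³

Volume = 2534.654 mm³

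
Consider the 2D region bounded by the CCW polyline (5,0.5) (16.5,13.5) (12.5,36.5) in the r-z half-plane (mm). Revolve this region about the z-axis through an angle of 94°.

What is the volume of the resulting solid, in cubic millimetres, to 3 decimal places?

Profile (r,z), 3 vertices: (5,0.5) (16.5,13.5) (12.5,36.5)
edge 0: (5,0.5)→(16.5,13.5)  cross = 5·13.5 − 16.5·0.5 = 59.2500; (r_i+r_j)·cross = 21.5·59.2500 = 1273.8750
edge 1: (16.5,13.5)→(12.5,36.5)  cross = 16.5·36.5 − 12.5·13.5 = 433.5000; (r_i+r_j)·cross = 29·433.5000 = 12571.5000
edge 2: (12.5,36.5)→(5,0.5)  cross = 12.5·0.5 − 5·36.5 = -176.2500; (r_i+r_j)·cross = 17.5·-176.2500 = -3084.3750
Σcross = 316.5000 → A = |Σcross|/2 = 158.2500 mm²
Σ(r_i+r_j)·cross = 10761.0000 → first moment M = |Σ|/6 = 1793.5000
R_c = M/A = 1793.5000/158.2500 = 11.3333 mm
θ = 94° = 1.640609 rad
V = θ·R_c·A = 1.640609·11.3333·158.2500 = 2942.433 mm³

Volume = 2942.433 mm³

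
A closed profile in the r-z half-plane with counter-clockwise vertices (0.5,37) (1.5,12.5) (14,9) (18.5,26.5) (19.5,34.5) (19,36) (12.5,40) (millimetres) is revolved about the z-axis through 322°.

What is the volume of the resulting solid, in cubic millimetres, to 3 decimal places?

Profile (r,z), 7 vertices: (0.5,37) (1.5,12.5) (14,9) (18.5,26.5) (19.5,34.5) (19,36) (12.5,40)
edge 0: (0.5,37)→(1.5,12.5)  cross = 0.5·12.5 − 1.5·37 = -49.2500; (r_i+r_j)·cross = 2·-49.2500 = -98.5000
edge 1: (1.5,12.5)→(14,9)  cross = 1.5·9 − 14·12.5 = -161.5000; (r_i+r_j)·cross = 15.5·-161.5000 = -2503.2500
edge 2: (14,9)→(18.5,26.5)  cross = 14·26.5 − 18.5·9 = 204.5000; (r_i+r_j)·cross = 32.5·204.5000 = 6646.2500
edge 3: (18.5,26.5)→(19.5,34.5)  cross = 18.5·34.5 − 19.5·26.5 = 121.5000; (r_i+r_j)·cross = 38·121.5000 = 4617.0000
edge 4: (19.5,34.5)→(19,36)  cross = 19.5·36 − 19·34.5 = 46.5000; (r_i+r_j)·cross = 38.5·46.5000 = 1790.2500
edge 5: (19,36)→(12.5,40)  cross = 19·40 − 12.5·36 = 310.0000; (r_i+r_j)·cross = 31.5·310.0000 = 9765.0000
edge 6: (12.5,40)→(0.5,37)  cross = 12.5·37 − 0.5·40 = 442.5000; (r_i+r_j)·cross = 13·442.5000 = 5752.5000
Σcross = 914.2500 → A = |Σcross|/2 = 457.1250 mm²
Σ(r_i+r_j)·cross = 25969.2500 → first moment M = |Σ|/6 = 4328.2083
R_c = M/A = 4328.2083/457.1250 = 9.4683 mm
θ = 322° = 5.619960 rad
V = θ·R_c·A = 5.619960·9.4683·457.1250 = 24324.359 mm³

Volume = 24324.359 mm³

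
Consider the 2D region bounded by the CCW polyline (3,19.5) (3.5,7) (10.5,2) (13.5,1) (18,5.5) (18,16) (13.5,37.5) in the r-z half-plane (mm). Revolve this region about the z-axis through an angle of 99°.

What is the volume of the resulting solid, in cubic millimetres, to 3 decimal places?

Volume = 6879.142 mm³

Profile (r,z), 7 vertices: (3,19.5) (3.5,7) (10.5,2) (13.5,1) (18,5.5) (18,16) (13.5,37.5)
edge 0: (3,19.5)→(3.5,7)  cross = 3·7 − 3.5·19.5 = -47.2500; (r_i+r_j)·cross = 6.5·-47.2500 = -307.1250
edge 1: (3.5,7)→(10.5,2)  cross = 3.5·2 − 10.5·7 = -66.5000; (r_i+r_j)·cross = 14·-66.5000 = -931.0000
edge 2: (10.5,2)→(13.5,1)  cross = 10.5·1 − 13.5·2 = -16.5000; (r_i+r_j)·cross = 24·-16.5000 = -396.0000
edge 3: (13.5,1)→(18,5.5)  cross = 13.5·5.5 − 18·1 = 56.2500; (r_i+r_j)·cross = 31.5·56.2500 = 1771.8750
edge 4: (18,5.5)→(18,16)  cross = 18·16 − 18·5.5 = 189.0000; (r_i+r_j)·cross = 36·189.0000 = 6804.0000
edge 5: (18,16)→(13.5,37.5)  cross = 18·37.5 − 13.5·16 = 459.0000; (r_i+r_j)·cross = 31.5·459.0000 = 14458.5000
edge 6: (13.5,37.5)→(3,19.5)  cross = 13.5·19.5 − 3·37.5 = 150.7500; (r_i+r_j)·cross = 16.5·150.7500 = 2487.3750
Σcross = 724.7500 → A = |Σcross|/2 = 362.3750 mm²
Σ(r_i+r_j)·cross = 23887.6250 → first moment M = |Σ|/6 = 3981.2708
R_c = M/A = 3981.2708/362.3750 = 10.9866 mm
θ = 99° = 1.727876 rad
V = θ·R_c·A = 1.727876·10.9866·362.3750 = 6879.142 mm³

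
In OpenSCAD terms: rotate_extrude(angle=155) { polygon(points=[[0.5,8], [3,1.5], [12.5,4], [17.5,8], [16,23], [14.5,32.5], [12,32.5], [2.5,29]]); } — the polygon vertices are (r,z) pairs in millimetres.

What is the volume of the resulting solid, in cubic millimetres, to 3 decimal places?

Profile (r,z), 8 vertices: (0.5,8) (3,1.5) (12.5,4) (17.5,8) (16,23) (14.5,32.5) (12,32.5) (2.5,29)
edge 0: (0.5,8)→(3,1.5)  cross = 0.5·1.5 − 3·8 = -23.2500; (r_i+r_j)·cross = 3.5·-23.2500 = -81.3750
edge 1: (3,1.5)→(12.5,4)  cross = 3·4 − 12.5·1.5 = -6.7500; (r_i+r_j)·cross = 15.5·-6.7500 = -104.6250
edge 2: (12.5,4)→(17.5,8)  cross = 12.5·8 − 17.5·4 = 30.0000; (r_i+r_j)·cross = 30·30.0000 = 900.0000
edge 3: (17.5,8)→(16,23)  cross = 17.5·23 − 16·8 = 274.5000; (r_i+r_j)·cross = 33.5·274.5000 = 9195.7500
edge 4: (16,23)→(14.5,32.5)  cross = 16·32.5 − 14.5·23 = 186.5000; (r_i+r_j)·cross = 30.5·186.5000 = 5688.2500
edge 5: (14.5,32.5)→(12,32.5)  cross = 14.5·32.5 − 12·32.5 = 81.2500; (r_i+r_j)·cross = 26.5·81.2500 = 2153.1250
edge 6: (12,32.5)→(2.5,29)  cross = 12·29 − 2.5·32.5 = 266.7500; (r_i+r_j)·cross = 14.5·266.7500 = 3867.8750
edge 7: (2.5,29)→(0.5,8)  cross = 2.5·8 − 0.5·29 = 5.5000; (r_i+r_j)·cross = 3·5.5000 = 16.5000
Σcross = 814.5000 → A = |Σcross|/2 = 407.2500 mm²
Σ(r_i+r_j)·cross = 21635.5000 → first moment M = |Σ|/6 = 3605.9167
R_c = M/A = 3605.9167/407.2500 = 8.8543 mm
θ = 155° = 2.705260 rad
V = θ·R_c·A = 2.705260·8.8543·407.2500 = 9754.943 mm³

Volume = 9754.943 mm³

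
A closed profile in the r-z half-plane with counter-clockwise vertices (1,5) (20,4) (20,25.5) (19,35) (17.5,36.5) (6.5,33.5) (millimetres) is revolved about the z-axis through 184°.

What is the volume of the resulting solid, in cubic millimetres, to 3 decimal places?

Volume = 18686.903 mm³

Profile (r,z), 6 vertices: (1,5) (20,4) (20,25.5) (19,35) (17.5,36.5) (6.5,33.5)
edge 0: (1,5)→(20,4)  cross = 1·4 − 20·5 = -96.0000; (r_i+r_j)·cross = 21·-96.0000 = -2016.0000
edge 1: (20,4)→(20,25.5)  cross = 20·25.5 − 20·4 = 430.0000; (r_i+r_j)·cross = 40·430.0000 = 17200.0000
edge 2: (20,25.5)→(19,35)  cross = 20·35 − 19·25.5 = 215.5000; (r_i+r_j)·cross = 39·215.5000 = 8404.5000
edge 3: (19,35)→(17.5,36.5)  cross = 19·36.5 − 17.5·35 = 81.0000; (r_i+r_j)·cross = 36.5·81.0000 = 2956.5000
edge 4: (17.5,36.5)→(6.5,33.5)  cross = 17.5·33.5 − 6.5·36.5 = 349.0000; (r_i+r_j)·cross = 24·349.0000 = 8376.0000
edge 5: (6.5,33.5)→(1,5)  cross = 6.5·5 − 1·33.5 = -1.0000; (r_i+r_j)·cross = 7.5·-1.0000 = -7.5000
Σcross = 978.5000 → A = |Σcross|/2 = 489.2500 mm²
Σ(r_i+r_j)·cross = 34913.5000 → first moment M = |Σ|/6 = 5818.9167
R_c = M/A = 5818.9167/489.2500 = 11.8935 mm
θ = 184° = 3.211406 rad
V = θ·R_c·A = 3.211406·11.8935·489.2500 = 18686.903 mm³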